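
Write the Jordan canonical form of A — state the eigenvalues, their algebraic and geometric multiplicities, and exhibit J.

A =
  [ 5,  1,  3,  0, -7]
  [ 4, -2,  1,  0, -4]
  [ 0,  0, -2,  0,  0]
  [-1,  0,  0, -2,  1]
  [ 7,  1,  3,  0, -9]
J_3(-2) ⊕ J_2(-2)

The characteristic polynomial is
  det(x·I − A) = x^5 + 10*x^4 + 40*x^3 + 80*x^2 + 80*x + 32 = (x + 2)^5

Eigenvalues and multiplicities (the geometric multiplicity of λ is n − rank(A − λI), which equals the number of Jordan blocks for λ):
  λ = -2: algebraic multiplicity = 5, geometric multiplicity = 2

Determining the block sizes for each eigenvalue:
  λ = -2: with am = 5 and gm = 2, the partition is not yet determined (e.g. several partitions of 5 into 2 parts exist). Let N = A − (-2)·I. Computing rank(N^1) = 3, rank(N^2) = 1, rank(N^3) = 0; the number of blocks of size ≥ j is rank(N^{j−1}) − rank(N^j), giving [2, 2, 1]. So we have 1 block(s) of size 3, 1 block(s) of size 2 → block sizes [3, 2]

Assembling the blocks gives a Jordan form
J =
  [-2,  1,  0,  0,  0]
  [ 0, -2,  1,  0,  0]
  [ 0,  0, -2,  0,  0]
  [ 0,  0,  0, -2,  1]
  [ 0,  0,  0,  0, -2]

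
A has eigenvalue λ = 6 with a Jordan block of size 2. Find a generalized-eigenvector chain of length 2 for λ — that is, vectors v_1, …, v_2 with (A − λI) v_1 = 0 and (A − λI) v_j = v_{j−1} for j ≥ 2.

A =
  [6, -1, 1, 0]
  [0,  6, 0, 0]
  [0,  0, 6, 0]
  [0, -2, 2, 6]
A Jordan chain for λ = 6 of length 2:
v_1 = (-1, 0, 0, -2)ᵀ
v_2 = (0, 1, 0, 0)ᵀ

Let N = A − (6)·I. We want v_2 with N^2 v_2 = 0 but N^1 v_2 ≠ 0; then v_{j-1} := N · v_j for j = 2, …, 2.

Pick v_2 = (0, 1, 0, 0)ᵀ.
Then v_1 = N · v_2 = (-1, 0, 0, -2)ᵀ.

Sanity check: (A − (6)·I) v_1 = (0, 0, 0, 0)ᵀ = 0. ✓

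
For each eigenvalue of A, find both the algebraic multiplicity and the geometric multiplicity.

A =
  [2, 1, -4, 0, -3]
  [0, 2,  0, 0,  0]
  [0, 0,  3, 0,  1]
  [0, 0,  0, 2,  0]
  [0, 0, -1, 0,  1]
λ = 2: alg = 5, geom = 3

Step 1 — factor the characteristic polynomial to read off the algebraic multiplicities:
  χ_A(x) = (x - 2)^5

Step 2 — compute geometric multiplicities via the rank-nullity identity g(λ) = n − rank(A − λI):
  rank(A − (2)·I) = 2, so dim ker(A − (2)·I) = n − 2 = 3

Summary:
  λ = 2: algebraic multiplicity = 5, geometric multiplicity = 3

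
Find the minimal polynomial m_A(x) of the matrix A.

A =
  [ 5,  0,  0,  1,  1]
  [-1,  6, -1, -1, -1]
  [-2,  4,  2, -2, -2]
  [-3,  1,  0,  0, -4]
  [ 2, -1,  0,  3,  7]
x^3 - 12*x^2 + 48*x - 64

The characteristic polynomial is χ_A(x) = (x - 4)^5, so the eigenvalues are known. The minimal polynomial is
  m_A(x) = Π_λ (x − λ)^{k_λ}
where k_λ is the size of the *largest* Jordan block for λ (equivalently, the smallest k with (A − λI)^k v = 0 for every generalised eigenvector v of λ).

  λ = 4: largest Jordan block has size 3, contributing (x − 4)^3

So m_A(x) = (x - 4)^3 = x^3 - 12*x^2 + 48*x - 64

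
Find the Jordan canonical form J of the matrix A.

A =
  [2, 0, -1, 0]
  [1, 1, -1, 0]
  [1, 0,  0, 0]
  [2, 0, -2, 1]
J_2(1) ⊕ J_1(1) ⊕ J_1(1)

The characteristic polynomial is
  det(x·I − A) = x^4 - 4*x^3 + 6*x^2 - 4*x + 1 = (x - 1)^4

Eigenvalues and multiplicities (the geometric multiplicity of λ is n − rank(A − λI), which equals the number of Jordan blocks for λ):
  λ = 1: algebraic multiplicity = 4, geometric multiplicity = 3

Determining the block sizes for each eigenvalue:
  λ = 1: 3 blocks summing to 4 forces exactly one block of size 2 and the rest size 1 → block sizes [2, 1, 1]

Assembling the blocks gives a Jordan form
J =
  [1, 1, 0, 0]
  [0, 1, 0, 0]
  [0, 0, 1, 0]
  [0, 0, 0, 1]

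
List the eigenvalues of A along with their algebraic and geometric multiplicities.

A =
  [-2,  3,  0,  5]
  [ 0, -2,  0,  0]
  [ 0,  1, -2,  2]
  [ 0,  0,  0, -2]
λ = -2: alg = 4, geom = 2

Step 1 — factor the characteristic polynomial to read off the algebraic multiplicities:
  χ_A(x) = (x + 2)^4

Step 2 — compute geometric multiplicities via the rank-nullity identity g(λ) = n − rank(A − λI):
  rank(A − (-2)·I) = 2, so dim ker(A − (-2)·I) = n − 2 = 2

Summary:
  λ = -2: algebraic multiplicity = 4, geometric multiplicity = 2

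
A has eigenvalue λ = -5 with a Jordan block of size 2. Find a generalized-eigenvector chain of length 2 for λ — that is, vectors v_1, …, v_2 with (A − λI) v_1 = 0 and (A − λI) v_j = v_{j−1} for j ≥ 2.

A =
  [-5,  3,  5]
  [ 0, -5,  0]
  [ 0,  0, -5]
A Jordan chain for λ = -5 of length 2:
v_1 = (3, 0, 0)ᵀ
v_2 = (0, 1, 0)ᵀ

Let N = A − (-5)·I. We want v_2 with N^2 v_2 = 0 but N^1 v_2 ≠ 0; then v_{j-1} := N · v_j for j = 2, …, 2.

Pick v_2 = (0, 1, 0)ᵀ.
Then v_1 = N · v_2 = (3, 0, 0)ᵀ.

Sanity check: (A − (-5)·I) v_1 = (0, 0, 0)ᵀ = 0. ✓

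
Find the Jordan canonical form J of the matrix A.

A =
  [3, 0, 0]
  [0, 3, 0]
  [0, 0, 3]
J_1(3) ⊕ J_1(3) ⊕ J_1(3)

The characteristic polynomial is
  det(x·I − A) = x^3 - 9*x^2 + 27*x - 27 = (x - 3)^3

Eigenvalues and multiplicities (the geometric multiplicity of λ is n − rank(A − λI), which equals the number of Jordan blocks for λ):
  λ = 3: algebraic multiplicity = 3, geometric multiplicity = 3

Determining the block sizes for each eigenvalue:
  λ = 3: gm = am = 3, so every block has size 1 → block sizes [1, 1, 1]

Assembling the blocks gives a Jordan form
J =
  [3, 0, 0]
  [0, 3, 0]
  [0, 0, 3]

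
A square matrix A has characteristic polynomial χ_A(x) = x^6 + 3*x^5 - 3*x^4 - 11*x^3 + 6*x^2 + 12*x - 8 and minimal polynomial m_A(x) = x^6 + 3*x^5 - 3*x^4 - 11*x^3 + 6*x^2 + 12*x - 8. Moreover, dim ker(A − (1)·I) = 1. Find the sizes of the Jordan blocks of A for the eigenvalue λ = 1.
Block sizes for λ = 1: [3]

Step 1 — from the characteristic polynomial, algebraic multiplicity of λ = 1 is 3. From dim ker(A − (1)·I) = 1, there are exactly 1 Jordan blocks for λ = 1.
Step 2 — from the minimal polynomial, the factor (x − 1)^3 tells us the largest block for λ = 1 has size 3.
Step 3 — with total size 3, 1 blocks, and largest block 3, the block sizes (in nonincreasing order) are [3].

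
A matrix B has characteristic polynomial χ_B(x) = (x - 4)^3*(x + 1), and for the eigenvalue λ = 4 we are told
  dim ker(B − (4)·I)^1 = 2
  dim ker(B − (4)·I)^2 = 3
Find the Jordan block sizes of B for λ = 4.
Block sizes for λ = 4: [2, 1]

From the dimensions of kernels of powers, the number of Jordan blocks of size at least j is d_j − d_{j−1} where d_j = dim ker(N^j) (with d_0 = 0). Computing the differences gives [2, 1].
The number of blocks of size exactly k is (#blocks of size ≥ k) − (#blocks of size ≥ k + 1), so the partition is: 1 block(s) of size 1, 1 block(s) of size 2.
In nonincreasing order the block sizes are [2, 1].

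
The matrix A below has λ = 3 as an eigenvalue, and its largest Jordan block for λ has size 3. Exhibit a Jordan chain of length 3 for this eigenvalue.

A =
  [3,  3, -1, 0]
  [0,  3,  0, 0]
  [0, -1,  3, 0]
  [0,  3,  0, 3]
A Jordan chain for λ = 3 of length 3:
v_1 = (1, 0, 0, 0)ᵀ
v_2 = (3, 0, -1, 3)ᵀ
v_3 = (0, 1, 0, 0)ᵀ

Let N = A − (3)·I. We want v_3 with N^3 v_3 = 0 but N^2 v_3 ≠ 0; then v_{j-1} := N · v_j for j = 3, …, 2.

Pick v_3 = (0, 1, 0, 0)ᵀ.
Then v_2 = N · v_3 = (3, 0, -1, 3)ᵀ.
Then v_1 = N · v_2 = (1, 0, 0, 0)ᵀ.

Sanity check: (A − (3)·I) v_1 = (0, 0, 0, 0)ᵀ = 0. ✓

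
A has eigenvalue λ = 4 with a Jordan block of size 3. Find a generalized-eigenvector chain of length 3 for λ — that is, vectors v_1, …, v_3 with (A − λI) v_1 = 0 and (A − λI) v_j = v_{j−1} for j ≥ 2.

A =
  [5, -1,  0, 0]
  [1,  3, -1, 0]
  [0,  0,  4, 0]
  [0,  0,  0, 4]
A Jordan chain for λ = 4 of length 3:
v_1 = (1, 1, 0, 0)ᵀ
v_2 = (0, -1, 0, 0)ᵀ
v_3 = (0, 0, 1, 0)ᵀ

Let N = A − (4)·I. We want v_3 with N^3 v_3 = 0 but N^2 v_3 ≠ 0; then v_{j-1} := N · v_j for j = 3, …, 2.

Pick v_3 = (0, 0, 1, 0)ᵀ.
Then v_2 = N · v_3 = (0, -1, 0, 0)ᵀ.
Then v_1 = N · v_2 = (1, 1, 0, 0)ᵀ.

Sanity check: (A − (4)·I) v_1 = (0, 0, 0, 0)ᵀ = 0. ✓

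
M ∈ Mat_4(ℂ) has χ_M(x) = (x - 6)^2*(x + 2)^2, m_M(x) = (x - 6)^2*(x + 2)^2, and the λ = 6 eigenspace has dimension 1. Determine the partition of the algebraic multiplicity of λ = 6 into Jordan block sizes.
Block sizes for λ = 6: [2]

Step 1 — from the characteristic polynomial, algebraic multiplicity of λ = 6 is 2. From dim ker(M − (6)·I) = 1, there are exactly 1 Jordan blocks for λ = 6.
Step 2 — from the minimal polynomial, the factor (x − 6)^2 tells us the largest block for λ = 6 has size 2.
Step 3 — with total size 2, 1 blocks, and largest block 2, the block sizes (in nonincreasing order) are [2].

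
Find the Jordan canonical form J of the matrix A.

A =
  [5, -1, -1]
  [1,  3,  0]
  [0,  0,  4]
J_3(4)

The characteristic polynomial is
  det(x·I − A) = x^3 - 12*x^2 + 48*x - 64 = (x - 4)^3

Eigenvalues and multiplicities (the geometric multiplicity of λ is n − rank(A − λI), which equals the number of Jordan blocks for λ):
  λ = 4: algebraic multiplicity = 3, geometric multiplicity = 1

Determining the block sizes for each eigenvalue:
  λ = 4: one block (gm = 1), so the single block has size am = 3 → block sizes [3]

Assembling the blocks gives a Jordan form
J =
  [4, 1, 0]
  [0, 4, 1]
  [0, 0, 4]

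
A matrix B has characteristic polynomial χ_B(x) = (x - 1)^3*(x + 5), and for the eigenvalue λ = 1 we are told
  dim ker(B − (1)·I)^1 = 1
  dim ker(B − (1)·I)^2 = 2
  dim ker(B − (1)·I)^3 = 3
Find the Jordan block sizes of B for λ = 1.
Block sizes for λ = 1: [3]

From the dimensions of kernels of powers, the number of Jordan blocks of size at least j is d_j − d_{j−1} where d_j = dim ker(N^j) (with d_0 = 0). Computing the differences gives [1, 1, 1].
The number of blocks of size exactly k is (#blocks of size ≥ k) − (#blocks of size ≥ k + 1), so the partition is: 1 block(s) of size 3.
In nonincreasing order the block sizes are [3].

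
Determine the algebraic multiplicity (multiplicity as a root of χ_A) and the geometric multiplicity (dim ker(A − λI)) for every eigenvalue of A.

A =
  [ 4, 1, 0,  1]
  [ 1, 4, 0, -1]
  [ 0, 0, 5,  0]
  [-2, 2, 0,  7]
λ = 5: alg = 4, geom = 3

Step 1 — factor the characteristic polynomial to read off the algebraic multiplicities:
  χ_A(x) = (x - 5)^4

Step 2 — compute geometric multiplicities via the rank-nullity identity g(λ) = n − rank(A − λI):
  rank(A − (5)·I) = 1, so dim ker(A − (5)·I) = n − 1 = 3

Summary:
  λ = 5: algebraic multiplicity = 4, geometric multiplicity = 3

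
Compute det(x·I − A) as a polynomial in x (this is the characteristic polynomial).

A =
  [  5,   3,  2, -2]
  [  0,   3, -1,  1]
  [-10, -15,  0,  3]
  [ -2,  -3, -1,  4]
x^4 - 12*x^3 + 54*x^2 - 108*x + 81

Expanding det(x·I − A) (e.g. by cofactor expansion or by noting that A is similar to its Jordan form J, which has the same characteristic polynomial as A) gives
  χ_A(x) = x^4 - 12*x^3 + 54*x^2 - 108*x + 81
which factors as (x - 3)^4. The eigenvalues (with algebraic multiplicities) are λ = 3 with multiplicity 4.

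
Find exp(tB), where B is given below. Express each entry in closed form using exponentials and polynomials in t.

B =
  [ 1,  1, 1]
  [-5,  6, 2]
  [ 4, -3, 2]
e^{tB} =
  [3*t^2*exp(3*t)/2 - 2*t*exp(3*t) + exp(3*t), -t^2*exp(3*t) + t*exp(3*t), -t^2*exp(3*t)/2 + t*exp(3*t)]
  [3*t^2*exp(3*t)/2 - 5*t*exp(3*t), -t^2*exp(3*t) + 3*t*exp(3*t) + exp(3*t), -t^2*exp(3*t)/2 + 2*t*exp(3*t)]
  [3*t^2*exp(3*t)/2 + 4*t*exp(3*t), -t^2*exp(3*t) - 3*t*exp(3*t), -t^2*exp(3*t)/2 - t*exp(3*t) + exp(3*t)]

Strategy: write B = P · J · P⁻¹ where J is a Jordan canonical form, so e^{tB} = P · e^{tJ} · P⁻¹, and e^{tJ} can be computed block-by-block.

B has Jordan form
J =
  [3, 1, 0]
  [0, 3, 1]
  [0, 0, 3]
(up to reordering of blocks).

Per-block formulas:
  For a 3×3 Jordan block J_3(3): exp(t · J_3(3)) = e^(3t)·(I + t·N + (t^2/2)·N^2), where N is the 3×3 nilpotent shift.

After assembling e^{tJ} and conjugating by P, we get:

e^{tB} =
  [3*t^2*exp(3*t)/2 - 2*t*exp(3*t) + exp(3*t), -t^2*exp(3*t) + t*exp(3*t), -t^2*exp(3*t)/2 + t*exp(3*t)]
  [3*t^2*exp(3*t)/2 - 5*t*exp(3*t), -t^2*exp(3*t) + 3*t*exp(3*t) + exp(3*t), -t^2*exp(3*t)/2 + 2*t*exp(3*t)]
  [3*t^2*exp(3*t)/2 + 4*t*exp(3*t), -t^2*exp(3*t) - 3*t*exp(3*t), -t^2*exp(3*t)/2 - t*exp(3*t) + exp(3*t)]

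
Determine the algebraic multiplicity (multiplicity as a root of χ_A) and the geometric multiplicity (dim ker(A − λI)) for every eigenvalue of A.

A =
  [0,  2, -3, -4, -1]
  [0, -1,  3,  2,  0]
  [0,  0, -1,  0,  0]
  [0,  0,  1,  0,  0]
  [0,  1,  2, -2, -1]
λ = -1: alg = 3, geom = 1; λ = 0: alg = 2, geom = 2

Step 1 — factor the characteristic polynomial to read off the algebraic multiplicities:
  χ_A(x) = x^2*(x + 1)^3

Step 2 — compute geometric multiplicities via the rank-nullity identity g(λ) = n − rank(A − λI):
  rank(A − (-1)·I) = 4, so dim ker(A − (-1)·I) = n − 4 = 1
  rank(A − (0)·I) = 3, so dim ker(A − (0)·I) = n − 3 = 2

Summary:
  λ = -1: algebraic multiplicity = 3, geometric multiplicity = 1
  λ = 0: algebraic multiplicity = 2, geometric multiplicity = 2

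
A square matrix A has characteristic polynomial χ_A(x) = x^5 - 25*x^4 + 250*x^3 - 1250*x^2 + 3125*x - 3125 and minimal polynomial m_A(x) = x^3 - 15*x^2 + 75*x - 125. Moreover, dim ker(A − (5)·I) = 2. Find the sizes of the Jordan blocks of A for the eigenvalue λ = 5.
Block sizes for λ = 5: [3, 2]

Step 1 — from the characteristic polynomial, algebraic multiplicity of λ = 5 is 5. From dim ker(A − (5)·I) = 2, there are exactly 2 Jordan blocks for λ = 5.
Step 2 — from the minimal polynomial, the factor (x − 5)^3 tells us the largest block for λ = 5 has size 3.
Step 3 — with total size 5, 2 blocks, and largest block 3, the block sizes (in nonincreasing order) are [3, 2].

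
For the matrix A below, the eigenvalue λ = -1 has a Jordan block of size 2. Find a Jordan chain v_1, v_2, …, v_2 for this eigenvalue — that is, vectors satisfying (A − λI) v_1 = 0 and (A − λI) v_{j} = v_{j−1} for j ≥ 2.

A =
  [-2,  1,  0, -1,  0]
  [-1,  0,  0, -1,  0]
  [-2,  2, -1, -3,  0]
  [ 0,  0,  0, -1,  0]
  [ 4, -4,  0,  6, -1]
A Jordan chain for λ = -1 of length 2:
v_1 = (-1, -1, -2, 0, 4)ᵀ
v_2 = (1, 0, 0, 0, 0)ᵀ

Let N = A − (-1)·I. We want v_2 with N^2 v_2 = 0 but N^1 v_2 ≠ 0; then v_{j-1} := N · v_j for j = 2, …, 2.

Pick v_2 = (1, 0, 0, 0, 0)ᵀ.
Then v_1 = N · v_2 = (-1, -1, -2, 0, 4)ᵀ.

Sanity check: (A − (-1)·I) v_1 = (0, 0, 0, 0, 0)ᵀ = 0. ✓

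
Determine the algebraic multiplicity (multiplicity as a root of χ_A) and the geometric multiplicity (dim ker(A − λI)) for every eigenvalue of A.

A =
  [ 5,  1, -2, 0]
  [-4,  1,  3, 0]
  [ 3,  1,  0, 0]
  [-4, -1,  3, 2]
λ = 2: alg = 4, geom = 2

Step 1 — factor the characteristic polynomial to read off the algebraic multiplicities:
  χ_A(x) = (x - 2)^4

Step 2 — compute geometric multiplicities via the rank-nullity identity g(λ) = n − rank(A − λI):
  rank(A − (2)·I) = 2, so dim ker(A − (2)·I) = n − 2 = 2

Summary:
  λ = 2: algebraic multiplicity = 4, geometric multiplicity = 2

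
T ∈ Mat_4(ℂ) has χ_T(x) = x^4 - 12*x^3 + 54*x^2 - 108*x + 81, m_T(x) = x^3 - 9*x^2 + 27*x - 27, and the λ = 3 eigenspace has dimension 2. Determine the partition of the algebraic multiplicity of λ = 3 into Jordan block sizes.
Block sizes for λ = 3: [3, 1]

Step 1 — from the characteristic polynomial, algebraic multiplicity of λ = 3 is 4. From dim ker(T − (3)·I) = 2, there are exactly 2 Jordan blocks for λ = 3.
Step 2 — from the minimal polynomial, the factor (x − 3)^3 tells us the largest block for λ = 3 has size 3.
Step 3 — with total size 4, 2 blocks, and largest block 3, the block sizes (in nonincreasing order) are [3, 1].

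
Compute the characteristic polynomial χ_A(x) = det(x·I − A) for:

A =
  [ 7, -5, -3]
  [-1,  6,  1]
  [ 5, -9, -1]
x^3 - 12*x^2 + 48*x - 64

Expanding det(x·I − A) (e.g. by cofactor expansion or by noting that A is similar to its Jordan form J, which has the same characteristic polynomial as A) gives
  χ_A(x) = x^3 - 12*x^2 + 48*x - 64
which factors as (x - 4)^3. The eigenvalues (with algebraic multiplicities) are λ = 4 with multiplicity 3.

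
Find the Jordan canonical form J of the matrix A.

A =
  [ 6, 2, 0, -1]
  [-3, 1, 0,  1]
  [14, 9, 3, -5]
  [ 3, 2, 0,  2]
J_2(3) ⊕ J_2(3)

The characteristic polynomial is
  det(x·I − A) = x^4 - 12*x^3 + 54*x^2 - 108*x + 81 = (x - 3)^4

Eigenvalues and multiplicities (the geometric multiplicity of λ is n − rank(A − λI), which equals the number of Jordan blocks for λ):
  λ = 3: algebraic multiplicity = 4, geometric multiplicity = 2

Determining the block sizes for each eigenvalue:
  λ = 3: with am = 4 and gm = 2, the partition is not yet determined (e.g. several partitions of 4 into 2 parts exist). Let N = A − (3)·I. Computing rank(N^1) = 2, rank(N^2) = 0; the number of blocks of size ≥ j is rank(N^{j−1}) − rank(N^j), giving [2, 2]. So we have 2 block(s) of size 2 → block sizes [2, 2]

Assembling the blocks gives a Jordan form
J =
  [3, 1, 0, 0]
  [0, 3, 0, 0]
  [0, 0, 3, 1]
  [0, 0, 0, 3]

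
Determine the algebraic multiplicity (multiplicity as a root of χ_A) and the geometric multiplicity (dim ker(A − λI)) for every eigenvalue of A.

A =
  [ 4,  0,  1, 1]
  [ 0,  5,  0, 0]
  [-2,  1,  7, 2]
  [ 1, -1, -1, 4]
λ = 5: alg = 4, geom = 2

Step 1 — factor the characteristic polynomial to read off the algebraic multiplicities:
  χ_A(x) = (x - 5)^4

Step 2 — compute geometric multiplicities via the rank-nullity identity g(λ) = n − rank(A − λI):
  rank(A − (5)·I) = 2, so dim ker(A − (5)·I) = n − 2 = 2

Summary:
  λ = 5: algebraic multiplicity = 4, geometric multiplicity = 2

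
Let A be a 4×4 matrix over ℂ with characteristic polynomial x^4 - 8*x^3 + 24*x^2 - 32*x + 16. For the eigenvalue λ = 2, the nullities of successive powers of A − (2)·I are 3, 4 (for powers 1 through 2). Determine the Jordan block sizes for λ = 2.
Block sizes for λ = 2: [2, 1, 1]

From the dimensions of kernels of powers, the number of Jordan blocks of size at least j is d_j − d_{j−1} where d_j = dim ker(N^j) (with d_0 = 0). Computing the differences gives [3, 1].
The number of blocks of size exactly k is (#blocks of size ≥ k) − (#blocks of size ≥ k + 1), so the partition is: 2 block(s) of size 1, 1 block(s) of size 2.
In nonincreasing order the block sizes are [2, 1, 1].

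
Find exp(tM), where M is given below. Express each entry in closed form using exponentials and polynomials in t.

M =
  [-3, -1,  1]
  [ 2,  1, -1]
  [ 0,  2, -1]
e^{tM} =
  [t^2*exp(-t) - 2*t*exp(-t) + exp(-t), t^2*exp(-t) - t*exp(-t), -t^2*exp(-t)/2 + t*exp(-t)]
  [2*t*exp(-t), 2*t*exp(-t) + exp(-t), -t*exp(-t)]
  [2*t^2*exp(-t), 2*t^2*exp(-t) + 2*t*exp(-t), -t^2*exp(-t) + exp(-t)]

Strategy: write M = P · J · P⁻¹ where J is a Jordan canonical form, so e^{tM} = P · e^{tJ} · P⁻¹, and e^{tJ} can be computed block-by-block.

M has Jordan form
J =
  [-1,  1,  0]
  [ 0, -1,  1]
  [ 0,  0, -1]
(up to reordering of blocks).

Per-block formulas:
  For a 3×3 Jordan block J_3(-1): exp(t · J_3(-1)) = e^(-1t)·(I + t·N + (t^2/2)·N^2), where N is the 3×3 nilpotent shift.

After assembling e^{tJ} and conjugating by P, we get:

e^{tM} =
  [t^2*exp(-t) - 2*t*exp(-t) + exp(-t), t^2*exp(-t) - t*exp(-t), -t^2*exp(-t)/2 + t*exp(-t)]
  [2*t*exp(-t), 2*t*exp(-t) + exp(-t), -t*exp(-t)]
  [2*t^2*exp(-t), 2*t^2*exp(-t) + 2*t*exp(-t), -t^2*exp(-t) + exp(-t)]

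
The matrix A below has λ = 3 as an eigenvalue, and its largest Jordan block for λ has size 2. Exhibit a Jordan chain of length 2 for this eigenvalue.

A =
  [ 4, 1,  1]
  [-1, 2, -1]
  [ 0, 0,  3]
A Jordan chain for λ = 3 of length 2:
v_1 = (1, -1, 0)ᵀ
v_2 = (1, 0, 0)ᵀ

Let N = A − (3)·I. We want v_2 with N^2 v_2 = 0 but N^1 v_2 ≠ 0; then v_{j-1} := N · v_j for j = 2, …, 2.

Pick v_2 = (1, 0, 0)ᵀ.
Then v_1 = N · v_2 = (1, -1, 0)ᵀ.

Sanity check: (A − (3)·I) v_1 = (0, 0, 0)ᵀ = 0. ✓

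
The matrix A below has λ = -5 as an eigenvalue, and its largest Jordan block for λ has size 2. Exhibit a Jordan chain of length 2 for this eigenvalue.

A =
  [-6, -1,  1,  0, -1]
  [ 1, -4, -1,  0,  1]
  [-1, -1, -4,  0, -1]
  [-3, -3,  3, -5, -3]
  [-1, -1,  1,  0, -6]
A Jordan chain for λ = -5 of length 2:
v_1 = (-1, 1, -1, -3, -1)ᵀ
v_2 = (1, 0, 0, 0, 0)ᵀ

Let N = A − (-5)·I. We want v_2 with N^2 v_2 = 0 but N^1 v_2 ≠ 0; then v_{j-1} := N · v_j for j = 2, …, 2.

Pick v_2 = (1, 0, 0, 0, 0)ᵀ.
Then v_1 = N · v_2 = (-1, 1, -1, -3, -1)ᵀ.

Sanity check: (A − (-5)·I) v_1 = (0, 0, 0, 0, 0)ᵀ = 0. ✓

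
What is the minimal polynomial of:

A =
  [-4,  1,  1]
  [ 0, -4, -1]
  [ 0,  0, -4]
x^3 + 12*x^2 + 48*x + 64

The characteristic polynomial is χ_A(x) = (x + 4)^3, so the eigenvalues are known. The minimal polynomial is
  m_A(x) = Π_λ (x − λ)^{k_λ}
where k_λ is the size of the *largest* Jordan block for λ (equivalently, the smallest k with (A − λI)^k v = 0 for every generalised eigenvector v of λ).

  λ = -4: largest Jordan block has size 3, contributing (x + 4)^3

So m_A(x) = (x + 4)^3 = x^3 + 12*x^2 + 48*x + 64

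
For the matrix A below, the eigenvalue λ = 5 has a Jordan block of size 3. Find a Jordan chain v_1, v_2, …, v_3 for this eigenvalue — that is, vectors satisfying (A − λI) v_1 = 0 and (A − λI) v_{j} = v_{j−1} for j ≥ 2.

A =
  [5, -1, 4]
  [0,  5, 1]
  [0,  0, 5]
A Jordan chain for λ = 5 of length 3:
v_1 = (-1, 0, 0)ᵀ
v_2 = (4, 1, 0)ᵀ
v_3 = (0, 0, 1)ᵀ

Let N = A − (5)·I. We want v_3 with N^3 v_3 = 0 but N^2 v_3 ≠ 0; then v_{j-1} := N · v_j for j = 3, …, 2.

Pick v_3 = (0, 0, 1)ᵀ.
Then v_2 = N · v_3 = (4, 1, 0)ᵀ.
Then v_1 = N · v_2 = (-1, 0, 0)ᵀ.

Sanity check: (A − (5)·I) v_1 = (0, 0, 0)ᵀ = 0. ✓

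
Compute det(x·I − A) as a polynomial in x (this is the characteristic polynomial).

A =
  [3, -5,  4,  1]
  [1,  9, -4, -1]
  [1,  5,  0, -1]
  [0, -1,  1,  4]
x^4 - 16*x^3 + 96*x^2 - 256*x + 256

Expanding det(x·I − A) (e.g. by cofactor expansion or by noting that A is similar to its Jordan form J, which has the same characteristic polynomial as A) gives
  χ_A(x) = x^4 - 16*x^3 + 96*x^2 - 256*x + 256
which factors as (x - 4)^4. The eigenvalues (with algebraic multiplicities) are λ = 4 with multiplicity 4.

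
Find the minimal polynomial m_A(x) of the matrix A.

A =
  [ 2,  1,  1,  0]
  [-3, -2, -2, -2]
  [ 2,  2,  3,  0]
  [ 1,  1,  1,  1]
x^3 - 3*x^2 + 3*x - 1

The characteristic polynomial is χ_A(x) = (x - 1)^4, so the eigenvalues are known. The minimal polynomial is
  m_A(x) = Π_λ (x − λ)^{k_λ}
where k_λ is the size of the *largest* Jordan block for λ (equivalently, the smallest k with (A − λI)^k v = 0 for every generalised eigenvector v of λ).

  λ = 1: largest Jordan block has size 3, contributing (x − 1)^3

So m_A(x) = (x - 1)^3 = x^3 - 3*x^2 + 3*x - 1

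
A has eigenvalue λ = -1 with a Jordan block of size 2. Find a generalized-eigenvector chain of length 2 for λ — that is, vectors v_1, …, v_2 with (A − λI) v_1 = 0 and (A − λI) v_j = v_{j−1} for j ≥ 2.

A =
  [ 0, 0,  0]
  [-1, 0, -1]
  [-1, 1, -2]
A Jordan chain for λ = -1 of length 2:
v_1 = (0, 1, 1)ᵀ
v_2 = (0, 1, 0)ᵀ

Let N = A − (-1)·I. We want v_2 with N^2 v_2 = 0 but N^1 v_2 ≠ 0; then v_{j-1} := N · v_j for j = 2, …, 2.

Pick v_2 = (0, 1, 0)ᵀ.
Then v_1 = N · v_2 = (0, 1, 1)ᵀ.

Sanity check: (A − (-1)·I) v_1 = (0, 0, 0)ᵀ = 0. ✓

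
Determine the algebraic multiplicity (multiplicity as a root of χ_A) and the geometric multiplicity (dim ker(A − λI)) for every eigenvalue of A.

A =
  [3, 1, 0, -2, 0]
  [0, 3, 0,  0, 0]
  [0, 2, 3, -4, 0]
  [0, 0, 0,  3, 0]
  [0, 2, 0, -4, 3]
λ = 3: alg = 5, geom = 4

Step 1 — factor the characteristic polynomial to read off the algebraic multiplicities:
  χ_A(x) = (x - 3)^5

Step 2 — compute geometric multiplicities via the rank-nullity identity g(λ) = n − rank(A − λI):
  rank(A − (3)·I) = 1, so dim ker(A − (3)·I) = n − 1 = 4

Summary:
  λ = 3: algebraic multiplicity = 5, geometric multiplicity = 4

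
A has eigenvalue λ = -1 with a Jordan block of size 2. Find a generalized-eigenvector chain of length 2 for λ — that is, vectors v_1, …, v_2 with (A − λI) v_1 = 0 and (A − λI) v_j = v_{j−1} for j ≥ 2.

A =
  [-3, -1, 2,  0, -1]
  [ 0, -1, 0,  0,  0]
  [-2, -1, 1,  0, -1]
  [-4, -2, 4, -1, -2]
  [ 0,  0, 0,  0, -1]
A Jordan chain for λ = -1 of length 2:
v_1 = (-2, 0, -2, -4, 0)ᵀ
v_2 = (1, 0, 0, 0, 0)ᵀ

Let N = A − (-1)·I. We want v_2 with N^2 v_2 = 0 but N^1 v_2 ≠ 0; then v_{j-1} := N · v_j for j = 2, …, 2.

Pick v_2 = (1, 0, 0, 0, 0)ᵀ.
Then v_1 = N · v_2 = (-2, 0, -2, -4, 0)ᵀ.

Sanity check: (A − (-1)·I) v_1 = (0, 0, 0, 0, 0)ᵀ = 0. ✓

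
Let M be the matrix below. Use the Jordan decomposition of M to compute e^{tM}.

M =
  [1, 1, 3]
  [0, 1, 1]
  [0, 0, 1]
e^{tM} =
  [exp(t), t*exp(t), t^2*exp(t)/2 + 3*t*exp(t)]
  [0, exp(t), t*exp(t)]
  [0, 0, exp(t)]

Strategy: write M = P · J · P⁻¹ where J is a Jordan canonical form, so e^{tM} = P · e^{tJ} · P⁻¹, and e^{tJ} can be computed block-by-block.

M has Jordan form
J =
  [1, 1, 0]
  [0, 1, 1]
  [0, 0, 1]
(up to reordering of blocks).

Per-block formulas:
  For a 3×3 Jordan block J_3(1): exp(t · J_3(1)) = e^(1t)·(I + t·N + (t^2/2)·N^2), where N is the 3×3 nilpotent shift.

After assembling e^{tJ} and conjugating by P, we get:

e^{tM} =
  [exp(t), t*exp(t), t^2*exp(t)/2 + 3*t*exp(t)]
  [0, exp(t), t*exp(t)]
  [0, 0, exp(t)]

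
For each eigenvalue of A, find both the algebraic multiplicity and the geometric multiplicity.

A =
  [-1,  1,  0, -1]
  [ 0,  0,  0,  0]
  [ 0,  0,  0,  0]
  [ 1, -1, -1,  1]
λ = 0: alg = 4, geom = 2

Step 1 — factor the characteristic polynomial to read off the algebraic multiplicities:
  χ_A(x) = x^4

Step 2 — compute geometric multiplicities via the rank-nullity identity g(λ) = n − rank(A − λI):
  rank(A − (0)·I) = 2, so dim ker(A − (0)·I) = n − 2 = 2

Summary:
  λ = 0: algebraic multiplicity = 4, geometric multiplicity = 2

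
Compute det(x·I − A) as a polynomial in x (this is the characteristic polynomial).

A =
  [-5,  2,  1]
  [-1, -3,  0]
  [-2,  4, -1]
x^3 + 9*x^2 + 27*x + 27

Expanding det(x·I − A) (e.g. by cofactor expansion or by noting that A is similar to its Jordan form J, which has the same characteristic polynomial as A) gives
  χ_A(x) = x^3 + 9*x^2 + 27*x + 27
which factors as (x + 3)^3. The eigenvalues (with algebraic multiplicities) are λ = -3 with multiplicity 3.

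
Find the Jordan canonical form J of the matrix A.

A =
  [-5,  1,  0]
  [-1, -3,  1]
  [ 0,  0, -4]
J_3(-4)

The characteristic polynomial is
  det(x·I − A) = x^3 + 12*x^2 + 48*x + 64 = (x + 4)^3

Eigenvalues and multiplicities (the geometric multiplicity of λ is n − rank(A − λI), which equals the number of Jordan blocks for λ):
  λ = -4: algebraic multiplicity = 3, geometric multiplicity = 1

Determining the block sizes for each eigenvalue:
  λ = -4: one block (gm = 1), so the single block has size am = 3 → block sizes [3]

Assembling the blocks gives a Jordan form
J =
  [-4,  1,  0]
  [ 0, -4,  1]
  [ 0,  0, -4]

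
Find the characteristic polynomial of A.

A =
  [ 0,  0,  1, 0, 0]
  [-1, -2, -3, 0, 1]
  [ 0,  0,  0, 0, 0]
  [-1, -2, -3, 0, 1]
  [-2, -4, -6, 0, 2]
x^5

Expanding det(x·I − A) (e.g. by cofactor expansion or by noting that A is similar to its Jordan form J, which has the same characteristic polynomial as A) gives
  χ_A(x) = x^5
which factors as x^5. The eigenvalues (with algebraic multiplicities) are λ = 0 with multiplicity 5.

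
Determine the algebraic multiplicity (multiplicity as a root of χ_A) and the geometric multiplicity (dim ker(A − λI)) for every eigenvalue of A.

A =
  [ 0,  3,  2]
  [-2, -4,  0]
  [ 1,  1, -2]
λ = -2: alg = 3, geom = 1

Step 1 — factor the characteristic polynomial to read off the algebraic multiplicities:
  χ_A(x) = (x + 2)^3

Step 2 — compute geometric multiplicities via the rank-nullity identity g(λ) = n − rank(A − λI):
  rank(A − (-2)·I) = 2, so dim ker(A − (-2)·I) = n − 2 = 1

Summary:
  λ = -2: algebraic multiplicity = 3, geometric multiplicity = 1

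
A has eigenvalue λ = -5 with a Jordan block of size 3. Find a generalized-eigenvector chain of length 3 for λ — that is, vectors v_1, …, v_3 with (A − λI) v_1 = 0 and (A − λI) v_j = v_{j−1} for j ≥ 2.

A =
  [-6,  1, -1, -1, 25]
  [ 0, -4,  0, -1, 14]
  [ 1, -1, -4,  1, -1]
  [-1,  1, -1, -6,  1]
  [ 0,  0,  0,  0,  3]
A Jordan chain for λ = -5 of length 3:
v_1 = (1, 1, -1, 1, 0)ᵀ
v_2 = (-1, 0, 1, -1, 0)ᵀ
v_3 = (1, 0, 0, 0, 0)ᵀ

Let N = A − (-5)·I. We want v_3 with N^3 v_3 = 0 but N^2 v_3 ≠ 0; then v_{j-1} := N · v_j for j = 3, …, 2.

Pick v_3 = (1, 0, 0, 0, 0)ᵀ.
Then v_2 = N · v_3 = (-1, 0, 1, -1, 0)ᵀ.
Then v_1 = N · v_2 = (1, 1, -1, 1, 0)ᵀ.

Sanity check: (A − (-5)·I) v_1 = (0, 0, 0, 0, 0)ᵀ = 0. ✓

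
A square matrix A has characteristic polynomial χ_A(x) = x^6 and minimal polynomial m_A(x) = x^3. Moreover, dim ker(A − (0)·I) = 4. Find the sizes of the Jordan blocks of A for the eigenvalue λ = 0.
Block sizes for λ = 0: [3, 1, 1, 1]

Step 1 — from the characteristic polynomial, algebraic multiplicity of λ = 0 is 6. From dim ker(A − (0)·I) = 4, there are exactly 4 Jordan blocks for λ = 0.
Step 2 — from the minimal polynomial, the factor (x − 0)^3 tells us the largest block for λ = 0 has size 3.
Step 3 — with total size 6, 4 blocks, and largest block 3, the block sizes (in nonincreasing order) are [3, 1, 1, 1].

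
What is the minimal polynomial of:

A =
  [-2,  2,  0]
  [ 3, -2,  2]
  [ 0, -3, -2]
x^3 + 6*x^2 + 12*x + 8

The characteristic polynomial is χ_A(x) = (x + 2)^3, so the eigenvalues are known. The minimal polynomial is
  m_A(x) = Π_λ (x − λ)^{k_λ}
where k_λ is the size of the *largest* Jordan block for λ (equivalently, the smallest k with (A − λI)^k v = 0 for every generalised eigenvector v of λ).

  λ = -2: largest Jordan block has size 3, contributing (x + 2)^3

So m_A(x) = (x + 2)^3 = x^3 + 6*x^2 + 12*x + 8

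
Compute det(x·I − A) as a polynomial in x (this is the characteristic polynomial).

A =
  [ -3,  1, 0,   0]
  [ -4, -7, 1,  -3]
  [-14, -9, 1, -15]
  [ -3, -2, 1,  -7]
x^4 + 16*x^3 + 96*x^2 + 256*x + 256

Expanding det(x·I − A) (e.g. by cofactor expansion or by noting that A is similar to its Jordan form J, which has the same characteristic polynomial as A) gives
  χ_A(x) = x^4 + 16*x^3 + 96*x^2 + 256*x + 256
which factors as (x + 4)^4. The eigenvalues (with algebraic multiplicities) are λ = -4 with multiplicity 4.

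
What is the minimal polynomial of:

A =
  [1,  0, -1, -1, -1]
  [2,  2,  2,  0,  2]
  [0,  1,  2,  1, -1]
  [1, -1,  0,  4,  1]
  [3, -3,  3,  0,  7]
x^3 - 10*x^2 + 33*x - 36

The characteristic polynomial is χ_A(x) = (x - 4)*(x - 3)^4, so the eigenvalues are known. The minimal polynomial is
  m_A(x) = Π_λ (x − λ)^{k_λ}
where k_λ is the size of the *largest* Jordan block for λ (equivalently, the smallest k with (A − λI)^k v = 0 for every generalised eigenvector v of λ).

  λ = 3: largest Jordan block has size 2, contributing (x − 3)^2
  λ = 4: largest Jordan block has size 1, contributing (x − 4)

So m_A(x) = (x - 4)*(x - 3)^2 = x^3 - 10*x^2 + 33*x - 36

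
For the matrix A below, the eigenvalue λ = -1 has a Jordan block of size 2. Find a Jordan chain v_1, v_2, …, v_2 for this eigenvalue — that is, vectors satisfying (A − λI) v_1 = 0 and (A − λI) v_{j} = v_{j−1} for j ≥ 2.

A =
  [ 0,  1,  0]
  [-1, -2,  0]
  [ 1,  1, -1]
A Jordan chain for λ = -1 of length 2:
v_1 = (1, -1, 1)ᵀ
v_2 = (1, 0, 0)ᵀ

Let N = A − (-1)·I. We want v_2 with N^2 v_2 = 0 but N^1 v_2 ≠ 0; then v_{j-1} := N · v_j for j = 2, …, 2.

Pick v_2 = (1, 0, 0)ᵀ.
Then v_1 = N · v_2 = (1, -1, 1)ᵀ.

Sanity check: (A − (-1)·I) v_1 = (0, 0, 0)ᵀ = 0. ✓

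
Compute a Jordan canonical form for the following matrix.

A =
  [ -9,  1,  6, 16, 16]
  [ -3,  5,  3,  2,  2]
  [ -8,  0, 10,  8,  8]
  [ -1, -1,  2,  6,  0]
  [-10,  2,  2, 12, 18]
J_3(6) ⊕ J_1(6) ⊕ J_1(6)

The characteristic polynomial is
  det(x·I − A) = x^5 - 30*x^4 + 360*x^3 - 2160*x^2 + 6480*x - 7776 = (x - 6)^5

Eigenvalues and multiplicities (the geometric multiplicity of λ is n − rank(A − λI), which equals the number of Jordan blocks for λ):
  λ = 6: algebraic multiplicity = 5, geometric multiplicity = 3

Determining the block sizes for each eigenvalue:
  λ = 6: with am = 5 and gm = 3, the partition is not yet determined (e.g. several partitions of 5 into 3 parts exist). Let N = A − (6)·I. Computing rank(N^1) = 2, rank(N^2) = 1, rank(N^3) = 0; the number of blocks of size ≥ j is rank(N^{j−1}) − rank(N^j), giving [3, 1, 1]. So we have 1 block(s) of size 3, 2 block(s) of size 1 → block sizes [3, 1, 1]

Assembling the blocks gives a Jordan form
J =
  [6, 1, 0, 0, 0]
  [0, 6, 1, 0, 0]
  [0, 0, 6, 0, 0]
  [0, 0, 0, 6, 0]
  [0, 0, 0, 0, 6]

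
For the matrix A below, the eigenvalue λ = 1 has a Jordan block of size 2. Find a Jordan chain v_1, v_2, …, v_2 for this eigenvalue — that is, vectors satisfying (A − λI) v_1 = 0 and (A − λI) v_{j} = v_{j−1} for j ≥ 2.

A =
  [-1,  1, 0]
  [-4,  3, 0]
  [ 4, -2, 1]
A Jordan chain for λ = 1 of length 2:
v_1 = (-2, -4, 4)ᵀ
v_2 = (1, 0, 0)ᵀ

Let N = A − (1)·I. We want v_2 with N^2 v_2 = 0 but N^1 v_2 ≠ 0; then v_{j-1} := N · v_j for j = 2, …, 2.

Pick v_2 = (1, 0, 0)ᵀ.
Then v_1 = N · v_2 = (-2, -4, 4)ᵀ.

Sanity check: (A − (1)·I) v_1 = (0, 0, 0)ᵀ = 0. ✓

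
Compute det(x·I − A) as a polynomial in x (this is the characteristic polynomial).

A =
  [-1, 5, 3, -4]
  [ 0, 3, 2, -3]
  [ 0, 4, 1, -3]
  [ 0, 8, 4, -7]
x^4 + 4*x^3 + 6*x^2 + 4*x + 1

Expanding det(x·I − A) (e.g. by cofactor expansion or by noting that A is similar to its Jordan form J, which has the same characteristic polynomial as A) gives
  χ_A(x) = x^4 + 4*x^3 + 6*x^2 + 4*x + 1
which factors as (x + 1)^4. The eigenvalues (with algebraic multiplicities) are λ = -1 with multiplicity 4.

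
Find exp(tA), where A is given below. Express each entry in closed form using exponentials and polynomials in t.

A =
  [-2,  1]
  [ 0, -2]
e^{tA} =
  [exp(-2*t), t*exp(-2*t)]
  [0, exp(-2*t)]

Strategy: write A = P · J · P⁻¹ where J is a Jordan canonical form, so e^{tA} = P · e^{tJ} · P⁻¹, and e^{tJ} can be computed block-by-block.

A has Jordan form
J =
  [-2,  1]
  [ 0, -2]
(up to reordering of blocks).

Per-block formulas:
  For a 2×2 Jordan block J_2(-2): exp(t · J_2(-2)) = e^(-2t)·(I + t·N), where N is the 2×2 nilpotent shift.

After assembling e^{tJ} and conjugating by P, we get:

e^{tA} =
  [exp(-2*t), t*exp(-2*t)]
  [0, exp(-2*t)]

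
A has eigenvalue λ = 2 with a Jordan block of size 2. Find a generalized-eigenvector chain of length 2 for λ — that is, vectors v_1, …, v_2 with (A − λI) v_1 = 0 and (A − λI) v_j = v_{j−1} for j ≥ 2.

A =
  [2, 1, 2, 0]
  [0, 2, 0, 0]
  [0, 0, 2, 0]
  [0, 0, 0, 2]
A Jordan chain for λ = 2 of length 2:
v_1 = (1, 0, 0, 0)ᵀ
v_2 = (0, 1, 0, 0)ᵀ

Let N = A − (2)·I. We want v_2 with N^2 v_2 = 0 but N^1 v_2 ≠ 0; then v_{j-1} := N · v_j for j = 2, …, 2.

Pick v_2 = (0, 1, 0, 0)ᵀ.
Then v_1 = N · v_2 = (1, 0, 0, 0)ᵀ.

Sanity check: (A − (2)·I) v_1 = (0, 0, 0, 0)ᵀ = 0. ✓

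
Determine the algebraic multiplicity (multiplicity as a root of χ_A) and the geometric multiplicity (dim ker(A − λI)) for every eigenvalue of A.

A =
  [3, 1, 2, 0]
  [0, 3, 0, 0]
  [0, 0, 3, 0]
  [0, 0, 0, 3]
λ = 3: alg = 4, geom = 3

Step 1 — factor the characteristic polynomial to read off the algebraic multiplicities:
  χ_A(x) = (x - 3)^4

Step 2 — compute geometric multiplicities via the rank-nullity identity g(λ) = n − rank(A − λI):
  rank(A − (3)·I) = 1, so dim ker(A − (3)·I) = n − 1 = 3

Summary:
  λ = 3: algebraic multiplicity = 4, geometric multiplicity = 3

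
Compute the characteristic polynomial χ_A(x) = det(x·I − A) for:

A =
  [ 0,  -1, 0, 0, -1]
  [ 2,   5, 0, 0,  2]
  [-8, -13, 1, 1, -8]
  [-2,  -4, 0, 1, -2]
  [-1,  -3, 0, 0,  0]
x^5 - 7*x^4 + 18*x^3 - 22*x^2 + 13*x - 3

Expanding det(x·I − A) (e.g. by cofactor expansion or by noting that A is similar to its Jordan form J, which has the same characteristic polynomial as A) gives
  χ_A(x) = x^5 - 7*x^4 + 18*x^3 - 22*x^2 + 13*x - 3
which factors as (x - 3)*(x - 1)^4. The eigenvalues (with algebraic multiplicities) are λ = 1 with multiplicity 4, λ = 3 with multiplicity 1.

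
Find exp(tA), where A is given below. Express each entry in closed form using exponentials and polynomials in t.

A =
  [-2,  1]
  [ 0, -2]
e^{tA} =
  [exp(-2*t), t*exp(-2*t)]
  [0, exp(-2*t)]

Strategy: write A = P · J · P⁻¹ where J is a Jordan canonical form, so e^{tA} = P · e^{tJ} · P⁻¹, and e^{tJ} can be computed block-by-block.

A has Jordan form
J =
  [-2,  1]
  [ 0, -2]
(up to reordering of blocks).

Per-block formulas:
  For a 2×2 Jordan block J_2(-2): exp(t · J_2(-2)) = e^(-2t)·(I + t·N), where N is the 2×2 nilpotent shift.

After assembling e^{tJ} and conjugating by P, we get:

e^{tA} =
  [exp(-2*t), t*exp(-2*t)]
  [0, exp(-2*t)]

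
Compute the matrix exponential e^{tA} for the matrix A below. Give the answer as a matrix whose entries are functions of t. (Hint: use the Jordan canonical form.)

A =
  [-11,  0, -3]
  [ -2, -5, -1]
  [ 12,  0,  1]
e^{tA} =
  [-6*t*exp(-5*t) + exp(-5*t), 0, -3*t*exp(-5*t)]
  [-2*t*exp(-5*t), exp(-5*t), -t*exp(-5*t)]
  [12*t*exp(-5*t), 0, 6*t*exp(-5*t) + exp(-5*t)]

Strategy: write A = P · J · P⁻¹ where J is a Jordan canonical form, so e^{tA} = P · e^{tJ} · P⁻¹, and e^{tJ} can be computed block-by-block.

A has Jordan form
J =
  [-5,  1,  0]
  [ 0, -5,  0]
  [ 0,  0, -5]
(up to reordering of blocks).

Per-block formulas:
  For a 2×2 Jordan block J_2(-5): exp(t · J_2(-5)) = e^(-5t)·(I + t·N), where N is the 2×2 nilpotent shift.
  For a 1×1 block at λ = -5: exp(t · [-5]) = [e^(-5t)].

After assembling e^{tJ} and conjugating by P, we get:

e^{tA} =
  [-6*t*exp(-5*t) + exp(-5*t), 0, -3*t*exp(-5*t)]
  [-2*t*exp(-5*t), exp(-5*t), -t*exp(-5*t)]
  [12*t*exp(-5*t), 0, 6*t*exp(-5*t) + exp(-5*t)]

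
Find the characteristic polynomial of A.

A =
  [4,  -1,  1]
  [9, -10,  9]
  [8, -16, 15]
x^3 - 9*x^2 + 15*x + 25

Expanding det(x·I − A) (e.g. by cofactor expansion or by noting that A is similar to its Jordan form J, which has the same characteristic polynomial as A) gives
  χ_A(x) = x^3 - 9*x^2 + 15*x + 25
which factors as (x - 5)^2*(x + 1). The eigenvalues (with algebraic multiplicities) are λ = -1 with multiplicity 1, λ = 5 with multiplicity 2.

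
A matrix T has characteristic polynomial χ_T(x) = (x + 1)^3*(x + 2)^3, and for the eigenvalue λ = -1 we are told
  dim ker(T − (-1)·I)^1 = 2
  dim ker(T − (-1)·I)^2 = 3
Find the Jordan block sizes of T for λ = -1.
Block sizes for λ = -1: [2, 1]

From the dimensions of kernels of powers, the number of Jordan blocks of size at least j is d_j − d_{j−1} where d_j = dim ker(N^j) (with d_0 = 0). Computing the differences gives [2, 1].
The number of blocks of size exactly k is (#blocks of size ≥ k) − (#blocks of size ≥ k + 1), so the partition is: 1 block(s) of size 1, 1 block(s) of size 2.
In nonincreasing order the block sizes are [2, 1].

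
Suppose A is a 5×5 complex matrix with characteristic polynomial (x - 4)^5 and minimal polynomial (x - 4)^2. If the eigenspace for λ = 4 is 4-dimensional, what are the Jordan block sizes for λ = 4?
Block sizes for λ = 4: [2, 1, 1, 1]

Step 1 — from the characteristic polynomial, algebraic multiplicity of λ = 4 is 5. From dim ker(A − (4)·I) = 4, there are exactly 4 Jordan blocks for λ = 4.
Step 2 — from the minimal polynomial, the factor (x − 4)^2 tells us the largest block for λ = 4 has size 2.
Step 3 — with total size 5, 4 blocks, and largest block 2, the block sizes (in nonincreasing order) are [2, 1, 1, 1].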